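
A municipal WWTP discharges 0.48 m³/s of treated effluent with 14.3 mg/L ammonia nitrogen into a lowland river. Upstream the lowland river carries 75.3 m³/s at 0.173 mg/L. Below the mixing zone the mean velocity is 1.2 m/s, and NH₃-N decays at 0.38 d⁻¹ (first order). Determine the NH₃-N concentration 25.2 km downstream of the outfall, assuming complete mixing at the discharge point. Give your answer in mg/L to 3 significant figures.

0.239 mg/L

After complete mixing, C₀ = (0.48·14.3 + 75.3·0.173) / 75.78 = 0.2625 mg/L.
Travel time t = 2.52e+04 m / 1.2 m/s = 2.1e+04 s = 0.2431 d.
C = 0.2625·exp(−0.38·0.2431) = 0.2625·0.9118 = 0.2393 mg/L.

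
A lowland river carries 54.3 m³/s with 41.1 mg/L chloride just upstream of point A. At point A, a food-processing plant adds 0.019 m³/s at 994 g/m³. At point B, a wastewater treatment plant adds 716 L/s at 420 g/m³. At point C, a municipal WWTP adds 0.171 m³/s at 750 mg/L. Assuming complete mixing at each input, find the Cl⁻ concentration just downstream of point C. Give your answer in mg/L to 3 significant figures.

After input A: C = (54.3·41.1 + 0.019·994) / 54.32 = 41.43 mg/L.
716 L/s = 0.716 m³/s.
After input B: C = (54.32·41.43 + 0.716·420) / 55.03 = 46.36 mg/L.
After input C: C = (55.03·46.36 + 0.171·750) / 55.21 = 48.54 mg/L.

48.5 mg/L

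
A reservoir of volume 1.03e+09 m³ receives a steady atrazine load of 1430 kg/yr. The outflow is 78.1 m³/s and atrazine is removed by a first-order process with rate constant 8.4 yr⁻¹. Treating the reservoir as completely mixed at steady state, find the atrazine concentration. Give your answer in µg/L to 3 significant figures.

Outflow Q = 78.1 m³/s × 3.156e+07 s/yr = 2.465e+09 m³/yr.
Steady-state CSTR mass balance: W = Q·C + k·V·C, so C = W/(Q + kV).
Q + kV = 2.465e+09 + 8.4·1.03e+09 = 1.112e+10 m³/yr.
C = 1430/1.112e+10 = 1.286e-07 kg/m³ = 0.0001286 mg/L = 0.1286 µg/L.

0.129 µg/L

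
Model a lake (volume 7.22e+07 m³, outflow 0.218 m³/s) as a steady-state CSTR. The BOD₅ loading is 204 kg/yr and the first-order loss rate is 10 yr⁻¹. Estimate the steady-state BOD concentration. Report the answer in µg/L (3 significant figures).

0.280 µg/L

Outflow Q = 0.218 m³/s × 3.156e+07 s/yr = 6.88e+06 m³/yr.
Steady-state CSTR mass balance: W = Q·C + k·V·C, so C = W/(Q + kV).
Q + kV = 6.88e+06 + 10·7.22e+07 = 7.289e+08 m³/yr.
C = 204/7.289e+08 = 2.799e-07 kg/m³ = 0.0002799 mg/L = 0.2799 µg/L.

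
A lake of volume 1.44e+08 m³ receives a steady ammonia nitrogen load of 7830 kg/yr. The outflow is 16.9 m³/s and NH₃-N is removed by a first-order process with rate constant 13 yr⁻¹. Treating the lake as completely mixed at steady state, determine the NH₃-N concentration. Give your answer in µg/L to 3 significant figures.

Outflow Q = 16.9 m³/s × 3.156e+07 s/yr = 5.333e+08 m³/yr.
Steady-state CSTR mass balance: W = Q·C + k·V·C, so C = W/(Q + kV).
Q + kV = 5.333e+08 + 13·1.44e+08 = 2.405e+09 m³/yr.
C = 7830/2.405e+09 = 3.255e-06 kg/m³ = 0.003255 mg/L = 3.255 µg/L.

3.26 µg/L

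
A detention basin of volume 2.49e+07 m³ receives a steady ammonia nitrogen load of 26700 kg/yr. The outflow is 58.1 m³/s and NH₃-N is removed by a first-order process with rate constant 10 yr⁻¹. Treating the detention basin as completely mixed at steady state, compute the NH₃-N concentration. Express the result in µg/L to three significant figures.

12.8 µg/L

Outflow Q = 58.1 m³/s × 3.156e+07 s/yr = 1.833e+09 m³/yr.
Steady-state CSTR mass balance: W = Q·C + k·V·C, so C = W/(Q + kV).
Q + kV = 1.833e+09 + 10·2.49e+07 = 2.082e+09 m³/yr.
C = 26700/2.082e+09 = 1.282e-05 kg/m³ = 0.01282 mg/L = 12.82 µg/L.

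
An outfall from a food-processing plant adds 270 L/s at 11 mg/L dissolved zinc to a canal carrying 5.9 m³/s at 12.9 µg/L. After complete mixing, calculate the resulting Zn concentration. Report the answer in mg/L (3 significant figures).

0.494 mg/L

270 L/s = 0.27 m³/s.
12.9 µg/L = 0.0129 mg/L.
Conservation of mass across the mixing zone: C = (0.27·11 + 5.9·0.0129) / (0.27 + 5.9) = 3.046/6.17 = 0.4937 mg/L.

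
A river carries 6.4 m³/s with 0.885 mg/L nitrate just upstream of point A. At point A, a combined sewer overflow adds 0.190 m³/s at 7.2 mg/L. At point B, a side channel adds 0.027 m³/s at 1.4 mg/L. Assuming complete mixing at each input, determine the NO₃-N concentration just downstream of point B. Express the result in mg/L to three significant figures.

After input A: C = (6.4·0.885 + 0.19·7.2) / 6.59 = 1.067 mg/L.
After input B: C = (6.59·1.067 + 0.027·1.4) / 6.617 = 1.068 mg/L.

1.07 mg/L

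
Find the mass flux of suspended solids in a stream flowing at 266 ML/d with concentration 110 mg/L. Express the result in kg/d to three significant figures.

266 ML/d = 3.079 m³/s.
Mass flux = Q·C = 3.079 m³/s × 110 g/m³ = 338.7 g/s.
= 338.7 g/s × 86.4 = 2.926e+04 kg/d.

29300 kg/d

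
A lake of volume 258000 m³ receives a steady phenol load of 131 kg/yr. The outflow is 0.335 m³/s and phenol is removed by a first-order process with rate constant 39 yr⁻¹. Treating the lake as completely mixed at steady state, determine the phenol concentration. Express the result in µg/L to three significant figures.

Outflow Q = 0.335 m³/s × 3.156e+07 s/yr = 1.057e+07 m³/yr.
Steady-state CSTR mass balance: W = Q·C + k·V·C, so C = W/(Q + kV).
Q + kV = 1.057e+07 + 39·258000 = 2.063e+07 m³/yr.
C = 131/2.063e+07 = 6.349e-06 kg/m³ = 0.006349 mg/L = 6.349 µg/L.

6.35 µg/L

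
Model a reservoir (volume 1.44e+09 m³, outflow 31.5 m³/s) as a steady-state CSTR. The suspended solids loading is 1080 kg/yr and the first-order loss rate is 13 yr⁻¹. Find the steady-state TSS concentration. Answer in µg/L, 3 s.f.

Outflow Q = 31.5 m³/s × 3.156e+07 s/yr = 9.941e+08 m³/yr.
Steady-state CSTR mass balance: W = Q·C + k·V·C, so C = W/(Q + kV).
Q + kV = 9.941e+08 + 13·1.44e+09 = 1.971e+10 m³/yr.
C = 1080/1.971e+10 = 5.478e-08 kg/m³ = 5.478e-05 mg/L = 0.05478 µg/L.

0.0548 µg/L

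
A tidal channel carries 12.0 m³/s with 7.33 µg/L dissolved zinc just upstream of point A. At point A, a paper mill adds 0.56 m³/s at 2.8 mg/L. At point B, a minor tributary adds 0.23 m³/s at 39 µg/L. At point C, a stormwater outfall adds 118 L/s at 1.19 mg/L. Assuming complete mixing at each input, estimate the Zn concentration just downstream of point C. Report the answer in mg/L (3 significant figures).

0.140 mg/L

7.33 µg/L = 0.00733 mg/L.
After input A: C = (12·0.00733 + 0.56·2.8) / 12.56 = 0.1318 mg/L.
39 µg/L = 0.039 mg/L.
After input B: C = (12.56·0.1318 + 0.23·0.039) / 12.79 = 0.1302 mg/L.
118 L/s = 0.118 m³/s.
After input C: C = (12.79·0.1302 + 0.118·1.19) / 12.91 = 0.1399 mg/L.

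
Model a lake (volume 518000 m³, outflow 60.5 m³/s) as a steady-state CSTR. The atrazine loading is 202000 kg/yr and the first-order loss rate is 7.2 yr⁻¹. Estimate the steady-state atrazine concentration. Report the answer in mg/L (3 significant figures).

Outflow Q = 60.5 m³/s × 3.156e+07 s/yr = 1.909e+09 m³/yr.
Steady-state CSTR mass balance: W = Q·C + k·V·C, so C = W/(Q + kV).
Q + kV = 1.909e+09 + 7.2·518000 = 1.913e+09 m³/yr.
C = 202000/1.913e+09 = 0.0001056 kg/m³ = 0.1056 mg/L.

0.106 mg/L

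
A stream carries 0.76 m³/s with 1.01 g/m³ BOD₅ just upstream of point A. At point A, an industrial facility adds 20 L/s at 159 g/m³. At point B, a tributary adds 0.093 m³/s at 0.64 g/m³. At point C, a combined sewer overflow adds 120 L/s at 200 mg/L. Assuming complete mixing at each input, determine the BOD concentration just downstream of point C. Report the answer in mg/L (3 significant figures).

20 L/s = 0.02 m³/s.
After input A: C = (0.76·1.01 + 0.02·159) / 0.78 = 5.061 mg/L.
After input B: C = (0.78·5.061 + 0.093·0.64) / 0.873 = 4.59 mg/L.
120 L/s = 0.12 m³/s.
After input C: C = (0.873·4.59 + 0.12·200) / 0.993 = 28.2 mg/L.

28.2 mg/L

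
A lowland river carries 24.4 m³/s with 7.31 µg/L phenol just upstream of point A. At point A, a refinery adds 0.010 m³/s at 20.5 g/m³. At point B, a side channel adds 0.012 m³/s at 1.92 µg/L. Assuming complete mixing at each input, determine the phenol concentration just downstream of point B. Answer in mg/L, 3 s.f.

0.0157 mg/L

7.31 µg/L = 0.00731 mg/L.
After input A: C = (24.4·0.00731 + 0.01·20.5) / 24.41 = 0.01571 mg/L.
1.92 µg/L = 0.00192 mg/L.
After input B: C = (24.41·0.01571 + 0.012·0.00192) / 24.42 = 0.0157 mg/L.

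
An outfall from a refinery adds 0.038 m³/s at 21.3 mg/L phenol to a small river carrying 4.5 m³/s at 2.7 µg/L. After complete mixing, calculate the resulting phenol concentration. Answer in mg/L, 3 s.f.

2.7 µg/L = 0.0027 mg/L.
By mass balance at complete mixing, C = (0.038·21.3 + 4.5·0.0027) / (0.038 + 4.5) = 0.8216/4.538 = 0.181 mg/L.

0.181 mg/L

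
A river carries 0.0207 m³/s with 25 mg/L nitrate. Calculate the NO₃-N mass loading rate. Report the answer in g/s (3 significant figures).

0.517 g/s

Mass flux = Q·C = 0.0207 m³/s × 25 g/m³ = 0.5175 g/s.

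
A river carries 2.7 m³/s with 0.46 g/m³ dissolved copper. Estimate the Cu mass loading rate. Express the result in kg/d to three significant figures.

107 kg/d

Mass flux = Q·C = 2.7 m³/s × 0.46 g/m³ = 1.242 g/s.
= 1.242 g/s × 86.4 = 107.3 kg/d.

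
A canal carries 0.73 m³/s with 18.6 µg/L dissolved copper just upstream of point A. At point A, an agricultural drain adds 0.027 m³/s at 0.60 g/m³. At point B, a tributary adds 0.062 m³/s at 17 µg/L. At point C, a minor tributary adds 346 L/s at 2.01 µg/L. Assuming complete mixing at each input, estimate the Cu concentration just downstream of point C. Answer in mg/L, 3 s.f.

0.0271 mg/L

18.6 µg/L = 0.0186 mg/L.
After input A: C = (0.73·0.0186 + 0.027·0.6) / 0.757 = 0.03934 mg/L.
17 µg/L = 0.017 mg/L.
After input B: C = (0.757·0.03934 + 0.062·0.017) / 0.819 = 0.03765 mg/L.
346 L/s = 0.346 m³/s.
2.01 µg/L = 0.00201 mg/L.
After input C: C = (0.819·0.03765 + 0.346·0.00201) / 1.165 = 0.02706 mg/L.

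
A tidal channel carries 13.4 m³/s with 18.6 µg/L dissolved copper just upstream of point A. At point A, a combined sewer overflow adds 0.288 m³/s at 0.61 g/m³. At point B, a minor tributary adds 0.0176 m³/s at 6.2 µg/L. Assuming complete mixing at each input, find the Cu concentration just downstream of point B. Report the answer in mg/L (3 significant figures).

0.0310 mg/L

18.6 µg/L = 0.0186 mg/L.
After input A: C = (13.4·0.0186 + 0.288·0.61) / 13.69 = 0.03104 mg/L.
6.2 µg/L = 0.0062 mg/L.
After input B: C = (13.69·0.03104 + 0.0176·0.0062) / 13.71 = 0.03101 mg/L.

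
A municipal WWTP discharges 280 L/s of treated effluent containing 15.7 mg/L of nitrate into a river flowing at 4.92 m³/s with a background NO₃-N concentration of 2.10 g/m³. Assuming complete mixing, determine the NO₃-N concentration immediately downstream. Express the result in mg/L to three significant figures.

280 L/s = 0.28 m³/s.
By mass balance at complete mixing, C = (0.28·15.7 + 4.92·2.1) / (0.28 + 4.92) = 14.73/5.2 = 2.832 mg/L.

2.83 mg/L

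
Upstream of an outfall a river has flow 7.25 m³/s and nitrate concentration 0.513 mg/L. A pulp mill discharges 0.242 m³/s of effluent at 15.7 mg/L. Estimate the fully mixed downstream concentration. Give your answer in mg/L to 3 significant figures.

By mass balance at complete mixing, C = (0.242·15.7 + 7.25·0.513) / (0.242 + 7.25) = 7.519/7.492 = 1.004 mg/L.

1.00 mg/L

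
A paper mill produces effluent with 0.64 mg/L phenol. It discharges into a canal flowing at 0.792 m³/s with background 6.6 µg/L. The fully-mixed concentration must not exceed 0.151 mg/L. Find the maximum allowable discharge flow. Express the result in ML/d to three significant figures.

6.6 µg/L = 0.0066 mg/L.
Mass balance at complete mixing: C_std·(Q_w + Q_r) = Q_w·C_e + Q_r·C_b.
Rearranging, Q_w = Q_r·(C_std − C_b)/(C_e − C_std) = 0.792·(0.151 − 0.0066) / (0.64 − 0.151) = 0.2339 m³/s.
= 20.21 ML/d.

20.2 ML/d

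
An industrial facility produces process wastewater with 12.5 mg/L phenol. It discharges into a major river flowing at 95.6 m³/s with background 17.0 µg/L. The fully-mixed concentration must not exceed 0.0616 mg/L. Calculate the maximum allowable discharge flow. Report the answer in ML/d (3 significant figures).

29.6 ML/d

17.0 µg/L = 0.017 mg/L.
Mass balance at complete mixing: C_std·(Q_w + Q_r) = Q_w·C_e + Q_r·C_b.
Rearranging, Q_w = Q_r·(C_std − C_b)/(C_e − C_std) = 95.6·(0.0616 − 0.017) / (12.5 − 0.0616) = 0.3428 m³/s.
= 29.62 ML/d.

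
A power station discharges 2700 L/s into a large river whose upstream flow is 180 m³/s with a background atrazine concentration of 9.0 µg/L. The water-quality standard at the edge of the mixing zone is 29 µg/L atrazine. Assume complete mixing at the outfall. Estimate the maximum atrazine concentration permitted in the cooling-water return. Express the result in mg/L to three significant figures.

2700 L/s = 2.7 m³/s.
9.0 µg/L = 0.009 mg/L.
29 µg/L = 0.029 mg/L.
Mass balance: 0.029·182.7 = 2.7·Cₑ + 180·0.009.
Cₑ = (5.298 − 1.62) / 2.7 = 1.362 mg/L.

1.36 mg/L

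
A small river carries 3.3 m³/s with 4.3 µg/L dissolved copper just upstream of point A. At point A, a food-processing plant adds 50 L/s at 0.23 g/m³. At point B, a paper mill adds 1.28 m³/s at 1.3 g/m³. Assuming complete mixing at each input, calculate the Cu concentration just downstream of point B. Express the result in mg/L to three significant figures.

4.3 µg/L = 0.0043 mg/L.
50 L/s = 0.05 m³/s.
After input A: C = (3.3·0.0043 + 0.05·0.23) / 3.35 = 0.007669 mg/L.
After input B: C = (3.35·0.007669 + 1.28·1.3) / 4.63 = 0.3649 mg/L.

0.365 mg/L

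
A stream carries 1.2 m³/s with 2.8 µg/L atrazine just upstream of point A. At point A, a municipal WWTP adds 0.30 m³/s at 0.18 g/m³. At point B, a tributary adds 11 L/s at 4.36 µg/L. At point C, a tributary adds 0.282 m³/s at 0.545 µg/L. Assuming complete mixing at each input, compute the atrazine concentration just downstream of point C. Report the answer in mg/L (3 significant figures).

2.8 µg/L = 0.0028 mg/L.
After input A: C = (1.2·0.0028 + 0.3·0.18) / 1.5 = 0.03824 mg/L.
11 L/s = 0.011 m³/s.
4.36 µg/L = 0.00436 mg/L.
After input B: C = (1.5·0.03824 + 0.011·0.00436) / 1.511 = 0.03799 mg/L.
0.545 µg/L = 0.000545 mg/L.
After input C: C = (1.511·0.03799 + 0.282·0.000545) / 1.793 = 0.0321 mg/L.

0.0321 mg/L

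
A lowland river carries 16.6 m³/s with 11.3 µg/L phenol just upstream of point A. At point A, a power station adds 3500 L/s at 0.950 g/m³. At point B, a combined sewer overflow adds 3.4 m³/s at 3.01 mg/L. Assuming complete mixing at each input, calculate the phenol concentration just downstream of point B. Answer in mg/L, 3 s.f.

11.3 µg/L = 0.0113 mg/L.
3500 L/s = 3.5 m³/s.
After input A: C = (16.6·0.0113 + 3.5·0.95) / 20.1 = 0.1748 mg/L.
After input B: C = (20.1·0.1748 + 3.4·3.01) / 23.5 = 0.585 mg/L.

0.585 mg/L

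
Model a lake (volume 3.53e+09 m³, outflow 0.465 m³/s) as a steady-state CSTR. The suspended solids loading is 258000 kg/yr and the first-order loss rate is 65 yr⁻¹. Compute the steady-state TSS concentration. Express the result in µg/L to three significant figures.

Outflow Q = 0.465 m³/s × 3.156e+07 s/yr = 1.467e+07 m³/yr.
Steady-state CSTR mass balance: W = Q·C + k·V·C, so C = W/(Q + kV).
Q + kV = 1.467e+07 + 65·3.53e+09 = 2.295e+11 m³/yr.
C = 258000/2.295e+11 = 1.124e-06 kg/m³ = 0.001124 mg/L = 1.124 µg/L.

1.12 µg/L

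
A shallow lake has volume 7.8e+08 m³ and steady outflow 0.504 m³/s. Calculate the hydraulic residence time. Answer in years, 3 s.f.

49.0 yr

Q = 0.504 m³/s × 3.156e+07 s/yr = 1.591e+07 m³/yr.
Hydraulic residence time τ = V/Q = 7.8e+08/1.591e+07 = 49.04 yr.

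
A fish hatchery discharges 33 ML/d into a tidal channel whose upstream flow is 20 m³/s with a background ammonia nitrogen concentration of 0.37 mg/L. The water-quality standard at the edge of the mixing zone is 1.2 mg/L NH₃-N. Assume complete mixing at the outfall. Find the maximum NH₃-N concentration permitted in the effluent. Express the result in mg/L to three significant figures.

44.7 mg/L

33 ML/d = 0.3819 m³/s.
Mass balance: 1.2·20.38 = 0.3819·Cₑ + 20·0.37.
Cₑ = (24.46 − 7.4) / 0.3819 = 44.66 mg/L.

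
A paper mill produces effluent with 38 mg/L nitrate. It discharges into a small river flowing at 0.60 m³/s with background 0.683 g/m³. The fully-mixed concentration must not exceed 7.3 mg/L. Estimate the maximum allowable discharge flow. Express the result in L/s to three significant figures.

129 L/s

Mass balance at complete mixing: C_std·(Q_w + Q_r) = Q_w·C_e + Q_r·C_b.
Rearranging, Q_w = Q_r·(C_std − C_b)/(C_e − C_std) = 0.60·(7.3 − 0.683) / (38 − 7.3) = 0.1293 m³/s.
= 129.3 L/s.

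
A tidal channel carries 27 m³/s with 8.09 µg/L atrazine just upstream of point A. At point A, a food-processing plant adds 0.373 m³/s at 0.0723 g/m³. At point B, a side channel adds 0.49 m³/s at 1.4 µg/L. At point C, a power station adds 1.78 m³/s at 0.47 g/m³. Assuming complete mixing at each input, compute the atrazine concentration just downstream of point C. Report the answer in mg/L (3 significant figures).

8.09 µg/L = 0.00809 mg/L.
After input A: C = (27·0.00809 + 0.373·0.0723) / 27.37 = 0.008965 mg/L.
1.4 µg/L = 0.0014 mg/L.
After input B: C = (27.37·0.008965 + 0.49·0.0014) / 27.86 = 0.008832 mg/L.
After input C: C = (27.86·0.008832 + 1.78·0.47) / 29.64 = 0.03652 mg/L.

0.0365 mg/L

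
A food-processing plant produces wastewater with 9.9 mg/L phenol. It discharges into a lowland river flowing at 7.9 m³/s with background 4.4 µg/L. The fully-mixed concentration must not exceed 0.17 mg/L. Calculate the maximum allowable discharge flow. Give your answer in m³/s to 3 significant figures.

0.134 m³/s

4.4 µg/L = 0.0044 mg/L.
Mass balance at complete mixing: C_std·(Q_w + Q_r) = Q_w·C_e + Q_r·C_b.
Rearranging, Q_w = Q_r·(C_std − C_b)/(C_e − C_std) = 7.9·(0.17 − 0.0044) / (9.9 − 0.17) = 0.1345 m³/s.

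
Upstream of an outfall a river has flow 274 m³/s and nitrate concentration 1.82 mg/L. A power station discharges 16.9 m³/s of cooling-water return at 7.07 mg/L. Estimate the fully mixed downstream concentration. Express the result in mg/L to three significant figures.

2.13 mg/L

By mass balance at complete mixing, C = (16.9·7.07 + 274·1.82) / (16.9 + 274) = 618.2/290.9 = 2.125 mg/L.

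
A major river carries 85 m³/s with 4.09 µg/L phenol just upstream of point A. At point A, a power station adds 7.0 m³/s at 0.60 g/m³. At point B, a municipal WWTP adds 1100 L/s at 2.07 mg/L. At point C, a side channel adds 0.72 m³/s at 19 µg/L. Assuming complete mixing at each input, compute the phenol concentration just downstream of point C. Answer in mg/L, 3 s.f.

0.0729 mg/L

4.09 µg/L = 0.00409 mg/L.
After input A: C = (85·0.00409 + 7·0.6) / 92 = 0.04943 mg/L.
1100 L/s = 1.1 m³/s.
After input B: C = (92·0.04943 + 1.1·2.07) / 93.1 = 0.0733 mg/L.
19 µg/L = 0.019 mg/L.
After input C: C = (93.1·0.0733 + 0.72·0.019) / 93.82 = 0.07289 mg/L.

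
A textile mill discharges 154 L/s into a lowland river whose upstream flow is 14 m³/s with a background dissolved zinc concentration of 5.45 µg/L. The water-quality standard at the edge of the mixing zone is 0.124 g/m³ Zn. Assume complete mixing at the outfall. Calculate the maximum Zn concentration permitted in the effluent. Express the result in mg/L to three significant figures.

10.9 mg/L

154 L/s = 0.154 m³/s.
5.45 µg/L = 0.00545 mg/L.
Mass balance: 0.124·14.15 = 0.154·Cₑ + 14·0.00545.
Cₑ = (1.755 − 0.0763) / 0.154 = 10.9 mg/L.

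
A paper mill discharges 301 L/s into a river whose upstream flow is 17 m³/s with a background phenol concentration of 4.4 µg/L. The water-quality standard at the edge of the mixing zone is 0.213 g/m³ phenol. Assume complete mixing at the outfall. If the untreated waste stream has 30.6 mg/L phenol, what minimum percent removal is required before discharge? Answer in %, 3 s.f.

60.8 %

301 L/s = 0.301 m³/s.
4.4 µg/L = 0.0044 mg/L.
Mass balance: 0.213·17.3 = 0.301·Cₑ + 17·0.0044.
Cₑ = (3.685 − 0.0748) / 0.301 = 11.99 mg/L.
Required removal = 1 − 11.99/30.6 = 60.8 %.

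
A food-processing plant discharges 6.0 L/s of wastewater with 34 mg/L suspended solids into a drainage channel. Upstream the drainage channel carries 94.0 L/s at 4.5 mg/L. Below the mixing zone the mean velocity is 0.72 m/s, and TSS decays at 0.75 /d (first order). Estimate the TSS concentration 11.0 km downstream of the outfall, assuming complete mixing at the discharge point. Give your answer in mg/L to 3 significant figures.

6.0 L/s = 0.006 m³/s.
94.0 L/s = 0.094 m³/s.
After complete mixing, C₀ = (0.006·34 + 0.094·4.5) / 0.1 = 6.27 mg/L.
Travel time t = 1.1e+04 m / 0.72 m/s = 1.528e+04 s = 0.1768 d.
C = 6.27·exp(−0.75·0.1768) = 6.27·0.8758 = 5.491 mg/L.

5.49 mg/L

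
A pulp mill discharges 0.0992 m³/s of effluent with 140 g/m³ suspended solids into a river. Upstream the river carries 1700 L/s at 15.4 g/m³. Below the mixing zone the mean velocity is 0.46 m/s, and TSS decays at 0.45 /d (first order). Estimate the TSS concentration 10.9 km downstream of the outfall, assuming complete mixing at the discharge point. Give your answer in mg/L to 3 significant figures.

19.7 mg/L

1700 L/s = 1.7 m³/s.
After complete mixing, C₀ = (0.0992·140 + 1.7·15.4) / 1.799 = 22.27 mg/L.
Travel time t = 1.09e+04 m / 0.46 m/s = 2.37e+04 s = 0.2743 d.
C = 22.27·exp(−0.45·0.2743) = 22.27·0.8839 = 19.68 mg/L.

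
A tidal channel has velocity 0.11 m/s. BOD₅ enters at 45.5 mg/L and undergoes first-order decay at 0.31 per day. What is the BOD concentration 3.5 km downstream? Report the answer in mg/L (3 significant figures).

40.6 mg/L

Travel time t = 3.5 km / 0.11 m/s = 3500/0.11 = 3.182e+04 s = 0.3683 d.
First-order decay: C = 45.5·exp(−0.31·0.3683) = 45.5·0.8921 = 40.59 mg/L.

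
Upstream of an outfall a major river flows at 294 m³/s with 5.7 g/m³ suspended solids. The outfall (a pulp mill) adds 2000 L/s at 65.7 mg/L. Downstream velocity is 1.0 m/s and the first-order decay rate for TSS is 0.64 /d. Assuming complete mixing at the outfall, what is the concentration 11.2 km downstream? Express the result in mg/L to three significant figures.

2000 L/s = 2 m³/s.
After complete mixing, C₀ = (2·65.7 + 294·5.7) / 296 = 6.105 mg/L.
Travel time t = 1.12e+04 m / 1.0 m/s = 1.12e+04 s = 0.1296 d.
C = 6.105·exp(−0.64·0.1296) = 6.105·0.9204 = 5.619 mg/L.

5.62 mg/L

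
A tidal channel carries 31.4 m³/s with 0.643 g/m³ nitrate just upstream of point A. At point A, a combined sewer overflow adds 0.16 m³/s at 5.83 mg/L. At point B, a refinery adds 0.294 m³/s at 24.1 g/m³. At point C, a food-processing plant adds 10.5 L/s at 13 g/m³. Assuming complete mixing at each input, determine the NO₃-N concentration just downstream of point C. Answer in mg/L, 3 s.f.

After input A: C = (31.4·0.643 + 0.16·5.83) / 31.56 = 0.6693 mg/L.
After input B: C = (31.56·0.6693 + 0.294·24.1) / 31.85 = 0.8856 mg/L.
10.5 L/s = 0.0105 m³/s.
After input C: C = (31.85·0.8856 + 0.0105·13) / 31.86 = 0.8895 mg/L.

0.890 mg/L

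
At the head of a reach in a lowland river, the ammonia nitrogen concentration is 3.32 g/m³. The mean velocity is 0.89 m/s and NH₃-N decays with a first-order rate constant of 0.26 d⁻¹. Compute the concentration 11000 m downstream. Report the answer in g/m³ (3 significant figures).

3.20 g/m³

Travel time t = 11000 m / 0.89 m/s = 1.1e+04/0.89 = 1.236e+04 s = 0.1431 d.
First-order decay: C = 3.32·exp(−0.26·0.1431) = 3.32·0.9635 = 3.199 g/m³.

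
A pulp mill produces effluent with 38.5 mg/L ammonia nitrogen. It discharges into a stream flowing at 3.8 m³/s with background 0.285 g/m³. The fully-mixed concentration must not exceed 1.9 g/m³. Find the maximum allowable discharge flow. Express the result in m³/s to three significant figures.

Mass balance at complete mixing: C_std·(Q_w + Q_r) = Q_w·C_e + Q_r·C_b.
Rearranging, Q_w = Q_r·(C_std − C_b)/(C_e − C_std) = 3.8·(1.9 − 0.285) / (38.5 − 1.9) = 0.1677 m³/s.

0.168 m³/s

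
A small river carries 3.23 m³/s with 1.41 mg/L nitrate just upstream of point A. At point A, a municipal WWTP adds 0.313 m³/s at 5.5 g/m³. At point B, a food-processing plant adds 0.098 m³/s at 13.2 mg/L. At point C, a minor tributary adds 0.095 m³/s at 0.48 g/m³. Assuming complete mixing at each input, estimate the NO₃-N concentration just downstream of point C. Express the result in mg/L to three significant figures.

After input A: C = (3.23·1.41 + 0.313·5.5) / 3.543 = 1.771 mg/L.
After input B: C = (3.543·1.771 + 0.098·13.2) / 3.641 = 2.079 mg/L.
After input C: C = (3.641·2.079 + 0.095·0.48) / 3.736 = 2.038 mg/L.

2.04 mg/L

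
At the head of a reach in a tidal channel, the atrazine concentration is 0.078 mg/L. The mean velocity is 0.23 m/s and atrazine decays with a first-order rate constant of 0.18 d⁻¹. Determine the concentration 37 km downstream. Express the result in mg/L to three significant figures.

0.0558 mg/L

Travel time t = 37 km / 0.23 m/s = 3.7e+04/0.23 = 1.609e+05 s = 1.862 d.
First-order decay: C = 0.078·exp(−0.18·1.862) = 0.078·0.7152 = 0.05579 mg/L.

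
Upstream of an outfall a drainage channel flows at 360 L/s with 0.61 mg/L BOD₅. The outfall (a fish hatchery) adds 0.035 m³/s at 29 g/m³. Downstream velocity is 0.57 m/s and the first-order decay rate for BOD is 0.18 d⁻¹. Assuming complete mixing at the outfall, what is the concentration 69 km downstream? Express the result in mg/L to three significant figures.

360 L/s = 0.36 m³/s.
After complete mixing, C₀ = (0.035·29 + 0.36·0.61) / 0.395 = 3.126 mg/L.
Travel time t = 6.9e+04 m / 0.57 m/s = 1.211e+05 s = 1.401 d.
C = 3.126·exp(−0.18·1.401) = 3.126·0.7771 = 2.429 mg/L.

2.43 mg/L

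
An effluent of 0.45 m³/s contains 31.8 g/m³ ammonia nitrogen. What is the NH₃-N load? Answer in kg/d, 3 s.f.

Mass flux = Q·C = 0.45 m³/s × 31.8 g/m³ = 14.31 g/s.
= 14.31 g/s × 86.4 = 1236 kg/d.

1240 kg/d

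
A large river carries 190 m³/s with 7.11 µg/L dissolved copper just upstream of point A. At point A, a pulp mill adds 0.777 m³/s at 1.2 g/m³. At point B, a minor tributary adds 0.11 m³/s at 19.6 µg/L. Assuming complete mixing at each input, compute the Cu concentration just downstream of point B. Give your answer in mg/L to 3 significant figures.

0.0120 mg/L

7.11 µg/L = 0.00711 mg/L.
After input A: C = (190·0.00711 + 0.777·1.2) / 190.8 = 0.01197 mg/L.
19.6 µg/L = 0.0196 mg/L.
After input B: C = (190.8·0.01197 + 0.11·0.0196) / 190.9 = 0.01197 mg/L.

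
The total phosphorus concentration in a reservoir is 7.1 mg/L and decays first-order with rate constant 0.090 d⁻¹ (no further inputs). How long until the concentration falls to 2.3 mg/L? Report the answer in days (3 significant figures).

t = ln(C₀/C)/k = ln(7.1/2.3)/0.090 = 1.127/0.090 = 12.52 d.

12.5 d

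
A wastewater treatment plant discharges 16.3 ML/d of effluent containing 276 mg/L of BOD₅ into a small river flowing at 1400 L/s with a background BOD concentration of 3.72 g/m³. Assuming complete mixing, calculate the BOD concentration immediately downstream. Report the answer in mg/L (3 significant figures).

16.3 ML/d = 0.1887 m³/s.
1400 L/s = 1.4 m³/s.
Flow-weighted mixing gives C = (0.1887·276 + 1.4·3.72) / (0.1887 + 1.4) = 57.28/1.589 = 36.05 mg/L.

36.1 mg/L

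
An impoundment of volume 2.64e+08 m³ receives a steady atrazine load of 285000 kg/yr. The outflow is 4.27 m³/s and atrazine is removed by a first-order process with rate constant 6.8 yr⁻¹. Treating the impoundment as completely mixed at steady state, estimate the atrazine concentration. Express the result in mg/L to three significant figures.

0.148 mg/L

Outflow Q = 4.27 m³/s × 3.156e+07 s/yr = 1.348e+08 m³/yr.
Steady-state CSTR mass balance: W = Q·C + k·V·C, so C = W/(Q + kV).
Q + kV = 1.348e+08 + 6.8·2.64e+08 = 1.93e+09 m³/yr.
C = 285000/1.93e+09 = 0.0001477 kg/m³ = 0.1477 mg/L.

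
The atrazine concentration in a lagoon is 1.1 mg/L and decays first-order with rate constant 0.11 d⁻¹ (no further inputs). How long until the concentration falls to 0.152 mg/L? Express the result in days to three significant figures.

18.0 d

t = ln(C₀/C)/k = ln(1.1/0.152)/0.11 = 1.979/0.11 = 17.99 d.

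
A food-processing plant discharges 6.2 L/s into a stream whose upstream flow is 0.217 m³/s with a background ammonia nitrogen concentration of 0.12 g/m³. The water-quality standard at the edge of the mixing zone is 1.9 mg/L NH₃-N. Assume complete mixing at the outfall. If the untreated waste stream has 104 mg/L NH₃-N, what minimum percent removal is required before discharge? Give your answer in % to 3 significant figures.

6.2 L/s = 0.0062 m³/s.
Mass balance: 1.9·0.2232 = 0.0062·Cₑ + 0.217·0.12.
Cₑ = (0.4241 − 0.02604) / 0.0062 = 64.2 mg/L.
Required removal = 1 − 64.2/104 = 38.27 %.

38.3 %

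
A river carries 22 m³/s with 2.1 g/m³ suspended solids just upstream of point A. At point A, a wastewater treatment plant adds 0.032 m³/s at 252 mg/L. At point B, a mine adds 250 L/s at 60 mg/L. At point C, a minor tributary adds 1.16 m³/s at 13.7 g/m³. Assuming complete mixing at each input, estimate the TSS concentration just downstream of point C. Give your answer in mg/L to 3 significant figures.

After input A: C = (22·2.1 + 0.032·252) / 22.03 = 2.463 mg/L.
250 L/s = 0.25 m³/s.
After input B: C = (22.03·2.463 + 0.25·60) / 22.28 = 3.109 mg/L.
After input C: C = (22.28·3.109 + 1.16·13.7) / 23.44 = 3.633 mg/L.

3.63 mg/L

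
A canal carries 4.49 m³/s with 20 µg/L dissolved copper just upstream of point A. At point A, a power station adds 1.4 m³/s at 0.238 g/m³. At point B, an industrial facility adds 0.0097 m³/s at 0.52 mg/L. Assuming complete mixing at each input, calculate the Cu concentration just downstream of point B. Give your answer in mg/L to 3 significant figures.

0.0726 mg/L

20 µg/L = 0.02 mg/L.
After input A: C = (4.49·0.02 + 1.4·0.238) / 5.89 = 0.07182 mg/L.
After input B: C = (5.89·0.07182 + 0.0097·0.52) / 5.9 = 0.07255 mg/L.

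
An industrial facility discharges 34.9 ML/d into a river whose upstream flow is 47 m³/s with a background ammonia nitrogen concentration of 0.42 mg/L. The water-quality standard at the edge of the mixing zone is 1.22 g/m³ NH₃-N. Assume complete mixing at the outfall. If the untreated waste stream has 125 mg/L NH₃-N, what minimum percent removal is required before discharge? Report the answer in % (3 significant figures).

34.9 ML/d = 0.4039 m³/s.
Mass balance: 1.22·47.4 = 0.4039·Cₑ + 47·0.42.
Cₑ = (57.83 − 19.74) / 0.4039 = 94.3 mg/L.
Required removal = 1 − 94.3/125 = 24.56 %.

24.6 %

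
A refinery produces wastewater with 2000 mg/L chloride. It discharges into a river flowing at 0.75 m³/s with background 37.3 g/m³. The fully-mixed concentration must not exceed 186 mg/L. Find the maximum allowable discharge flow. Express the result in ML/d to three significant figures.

5.31 ML/d

Mass balance at complete mixing: C_std·(Q_w + Q_r) = Q_w·C_e + Q_r·C_b.
Rearranging, Q_w = Q_r·(C_std − C_b)/(C_e − C_std) = 0.75·(186 − 37.3) / (2000 − 186) = 0.06148 m³/s.
= 5.312 ML/d.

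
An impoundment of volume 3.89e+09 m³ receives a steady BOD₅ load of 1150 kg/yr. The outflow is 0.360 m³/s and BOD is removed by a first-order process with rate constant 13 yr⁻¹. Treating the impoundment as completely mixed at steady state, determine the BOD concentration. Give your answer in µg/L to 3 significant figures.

Outflow Q = 0.360 m³/s × 3.156e+07 s/yr = 1.136e+07 m³/yr.
Steady-state CSTR mass balance: W = Q·C + k·V·C, so C = W/(Q + kV).
Q + kV = 1.136e+07 + 13·3.89e+09 = 5.058e+10 m³/yr.
C = 1150/5.058e+10 = 2.274e-08 kg/m³ = 2.274e-05 mg/L = 0.02274 µg/L.

0.0227 µg/L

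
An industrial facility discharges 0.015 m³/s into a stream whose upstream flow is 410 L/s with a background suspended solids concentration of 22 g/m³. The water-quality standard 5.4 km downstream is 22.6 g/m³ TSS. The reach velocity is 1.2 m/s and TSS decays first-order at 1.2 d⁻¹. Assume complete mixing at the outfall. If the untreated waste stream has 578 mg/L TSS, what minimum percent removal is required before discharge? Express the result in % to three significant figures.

410 L/s = 0.41 m³/s.
Travel time to the compliance point: t = 5400/1.2 = 4500 s = 0.05208 d; decay factor exp(−1.2·0.05208) = 0.9394.
So the concentration just after mixing may be at most 22.6/0.9394 = 24.06 mg/L.
Mass balance: 24.06·0.425 = 0.015·Cₑ + 0.41·22.
Cₑ = (10.22 − 9.02) / 0.015 = 80.3 mg/L.
Required removal = 1 − 80.3/578 = 86.11 %.

86.1 %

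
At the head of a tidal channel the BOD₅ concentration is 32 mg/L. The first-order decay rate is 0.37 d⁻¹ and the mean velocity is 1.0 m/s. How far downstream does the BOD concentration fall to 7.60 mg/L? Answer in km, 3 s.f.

336 km

From C = C₀·e^(−kt), t = ln(C₀/C)/k = ln(32/7.60)/0.37 = 1.438/0.37 = 3.885 d.
Distance = v·t = 1.0 m/s × 3.357e+05 s = 3.357e+05 m = 335.7 km.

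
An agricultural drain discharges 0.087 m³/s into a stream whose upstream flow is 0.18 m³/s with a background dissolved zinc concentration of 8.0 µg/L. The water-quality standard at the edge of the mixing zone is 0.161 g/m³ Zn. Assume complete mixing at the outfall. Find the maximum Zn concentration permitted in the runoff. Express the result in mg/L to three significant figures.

0.478 mg/L

8.0 µg/L = 0.008 mg/L.
Mass balance: 0.161·0.267 = 0.087·Cₑ + 0.18·0.008.
Cₑ = (0.04299 − 0.00144) / 0.087 = 0.4776 mg/L.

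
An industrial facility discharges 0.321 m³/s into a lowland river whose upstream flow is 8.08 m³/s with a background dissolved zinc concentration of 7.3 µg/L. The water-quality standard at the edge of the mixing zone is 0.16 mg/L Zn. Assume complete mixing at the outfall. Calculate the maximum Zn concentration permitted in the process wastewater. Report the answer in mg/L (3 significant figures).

7.3 µg/L = 0.0073 mg/L.
Mass balance: 0.16·8.401 = 0.321·Cₑ + 8.08·0.0073.
Cₑ = (1.344 − 0.05898) / 0.321 = 4.004 mg/L.

4.00 mg/L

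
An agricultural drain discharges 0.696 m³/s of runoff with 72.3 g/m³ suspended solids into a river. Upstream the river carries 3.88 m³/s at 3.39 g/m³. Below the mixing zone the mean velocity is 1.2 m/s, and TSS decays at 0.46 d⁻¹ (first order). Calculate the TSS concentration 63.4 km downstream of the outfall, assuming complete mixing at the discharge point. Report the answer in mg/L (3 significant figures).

10.5 mg/L

After complete mixing, C₀ = (0.696·72.3 + 3.88·3.39) / 4.576 = 13.87 mg/L.
Travel time t = 6.34e+04 m / 1.2 m/s = 5.283e+04 s = 0.6115 d.
C = 13.87·exp(−0.46·0.6115) = 13.87·0.7548 = 10.47 mg/L.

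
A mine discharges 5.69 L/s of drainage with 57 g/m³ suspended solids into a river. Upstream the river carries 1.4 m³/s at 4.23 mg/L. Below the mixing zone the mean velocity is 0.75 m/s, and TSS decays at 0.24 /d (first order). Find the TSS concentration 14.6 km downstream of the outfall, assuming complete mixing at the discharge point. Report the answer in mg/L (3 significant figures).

4.21 mg/L

5.69 L/s = 0.00569 m³/s.
After complete mixing, C₀ = (0.00569·57 + 1.4·4.23) / 1.406 = 4.444 mg/L.
Travel time t = 1.46e+04 m / 0.75 m/s = 1.947e+04 s = 0.2253 d.
C = 4.444·exp(−0.24·0.2253) = 4.444·0.9474 = 4.21 mg/L.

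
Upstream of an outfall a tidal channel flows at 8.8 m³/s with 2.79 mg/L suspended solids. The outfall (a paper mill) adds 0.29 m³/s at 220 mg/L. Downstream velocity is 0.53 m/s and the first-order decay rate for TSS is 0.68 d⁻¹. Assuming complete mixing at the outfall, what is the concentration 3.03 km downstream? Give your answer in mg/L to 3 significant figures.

After complete mixing, C₀ = (0.29·220 + 8.8·2.79) / 9.09 = 9.72 mg/L.
Travel time t = 3030 m / 0.53 m/s = 5717 s = 0.06617 d.
C = 9.72·exp(−0.68·0.06617) = 9.72·0.956 = 9.292 mg/L.

9.29 mg/L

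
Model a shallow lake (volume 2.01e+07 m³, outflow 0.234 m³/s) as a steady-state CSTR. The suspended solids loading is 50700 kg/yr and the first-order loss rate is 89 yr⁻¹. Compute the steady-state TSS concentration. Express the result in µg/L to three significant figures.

28.2 µg/L

Outflow Q = 0.234 m³/s × 3.156e+07 s/yr = 7.384e+06 m³/yr.
Steady-state CSTR mass balance: W = Q·C + k·V·C, so C = W/(Q + kV).
Q + kV = 7.384e+06 + 89·2.01e+07 = 1.796e+09 m³/yr.
C = 50700/1.796e+09 = 2.822e-05 kg/m³ = 0.02822 mg/L = 28.22 µg/L.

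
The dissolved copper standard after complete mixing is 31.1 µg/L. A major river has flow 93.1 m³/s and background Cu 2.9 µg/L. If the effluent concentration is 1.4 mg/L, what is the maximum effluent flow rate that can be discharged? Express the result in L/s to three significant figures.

1920 L/s

2.9 µg/L = 0.0029 mg/L.
31.1 µg/L = 0.0311 mg/L.
Mass balance at complete mixing: C_std·(Q_w + Q_r) = Q_w·C_e + Q_r·C_b.
Rearranging, Q_w = Q_r·(C_std − C_b)/(C_e − C_std) = 93.1·(0.0311 − 0.0029) / (1.4 − 0.0311) = 1.918 m³/s.
= 1918 L/s.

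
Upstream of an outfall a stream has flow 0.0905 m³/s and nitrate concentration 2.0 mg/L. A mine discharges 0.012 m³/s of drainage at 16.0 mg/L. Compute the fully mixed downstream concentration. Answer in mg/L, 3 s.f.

3.64 mg/L

Conservation of mass across the mixing zone: C = (0.012·16 + 0.0905·2) / (0.012 + 0.0905) = 0.373/0.1025 = 3.639 mg/L.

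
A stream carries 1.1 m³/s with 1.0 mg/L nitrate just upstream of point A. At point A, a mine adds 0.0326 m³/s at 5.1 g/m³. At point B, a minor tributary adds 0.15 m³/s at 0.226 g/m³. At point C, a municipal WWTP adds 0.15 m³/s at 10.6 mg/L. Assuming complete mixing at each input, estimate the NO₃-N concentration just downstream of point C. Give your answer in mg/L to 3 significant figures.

2.02 mg/L

After input A: C = (1.1·1 + 0.0326·5.1) / 1.133 = 1.118 mg/L.
After input B: C = (1.133·1.118 + 0.15·0.226) / 1.283 = 1.014 mg/L.
After input C: C = (1.283·1.014 + 0.15·10.6) / 1.433 = 2.017 mg/L.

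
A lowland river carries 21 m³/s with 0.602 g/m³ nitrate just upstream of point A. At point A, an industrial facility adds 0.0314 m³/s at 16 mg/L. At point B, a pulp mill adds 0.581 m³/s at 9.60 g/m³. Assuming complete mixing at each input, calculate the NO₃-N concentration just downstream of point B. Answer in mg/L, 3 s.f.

After input A: C = (21·0.602 + 0.0314·16) / 21.03 = 0.625 mg/L.
After input B: C = (21.03·0.625 + 0.581·9.6) / 21.61 = 0.8663 mg/L.

0.866 mg/L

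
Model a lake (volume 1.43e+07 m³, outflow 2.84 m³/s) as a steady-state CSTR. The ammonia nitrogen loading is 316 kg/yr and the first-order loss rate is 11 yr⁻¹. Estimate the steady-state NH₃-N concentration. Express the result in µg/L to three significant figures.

1.28 µg/L

Outflow Q = 2.84 m³/s × 3.156e+07 s/yr = 8.962e+07 m³/yr.
Steady-state CSTR mass balance: W = Q·C + k·V·C, so C = W/(Q + kV).
Q + kV = 8.962e+07 + 11·1.43e+07 = 2.469e+08 m³/yr.
C = 316/2.469e+08 = 1.28e-06 kg/m³ = 0.00128 mg/L = 1.28 µg/L.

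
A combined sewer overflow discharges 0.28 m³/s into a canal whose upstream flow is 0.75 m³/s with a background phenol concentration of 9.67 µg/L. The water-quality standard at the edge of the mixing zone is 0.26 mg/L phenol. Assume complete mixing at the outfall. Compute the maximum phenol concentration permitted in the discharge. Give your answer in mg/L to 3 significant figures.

9.67 µg/L = 0.00967 mg/L.
Mass balance: 0.26·1.03 = 0.28·Cₑ + 0.75·0.00967.
Cₑ = (0.2678 − 0.007253) / 0.28 = 0.9305 mg/L.

0.931 mg/L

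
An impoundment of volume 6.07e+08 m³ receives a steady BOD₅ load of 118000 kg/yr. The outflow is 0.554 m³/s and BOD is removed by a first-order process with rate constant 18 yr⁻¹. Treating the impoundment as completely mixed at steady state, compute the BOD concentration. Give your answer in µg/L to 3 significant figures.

10.8 µg/L

Outflow Q = 0.554 m³/s × 3.156e+07 s/yr = 1.748e+07 m³/yr.
Steady-state CSTR mass balance: W = Q·C + k·V·C, so C = W/(Q + kV).
Q + kV = 1.748e+07 + 18·6.07e+08 = 1.094e+10 m³/yr.
C = 118000/1.094e+10 = 1.078e-05 kg/m³ = 0.01078 mg/L = 10.78 µg/L.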